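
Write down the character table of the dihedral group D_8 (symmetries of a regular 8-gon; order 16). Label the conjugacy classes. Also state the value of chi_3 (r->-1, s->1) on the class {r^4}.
Conjugacy classes: {e} of size 1, {r^4} of size 1, {r^1, r^7} of size 2, {r^2, r^6} of size 2, {r^3, r^5} of size 2, {s, sr^2, ...} of size 4, {sr, sr^3, ...} of size 4.
Character table:
  irrep \ class              {e} (size 1)  {r^4} (size 1)  {r^1, r^7} (size 2)  {r^2, r^6} (size 2)  {r^3, r^5} (size 2)  {s, sr^2, ...} (size 4)  {sr, sr^3, ...} (size 4)
  chi_1 (triv)               1             1               1                    1                    1                    1                        1                       
  chi_2 (sign: r->1, s->-1)  1             1               1                    1                    1                    -1                       -1                      
  chi_3 (r->-1, s->1)        1             1               -1                   1                    -1                   1                        -1                      
  chi_4 (r->-1, s->-1)       1             1               -1                   1                    -1                   -1                       1                       
  chi_5 (2d, j=1)            2             -2              sqrt(2)              0                    -sqrt(2)             0                        0                       
  chi_6 (2d, j=2)            2             2               0                    -2                   0                    0                        0                       
  chi_7 (2d, j=3)            2             -2              -sqrt(2)             0                    sqrt(2)              0                        0                       

Spot check: chi_3 (r->-1, s->1) on {r^4} = 1.

Derivation: D_8 has order 2*8 = 16 with 7 conjugacy classes, hence 7 irreducibles. Sum of squared dims 1 + 1 + 1 + 1 + 4 + 4 + 4 = 16 = |G|. Linear characters come from the abelianisation; the 2-dimensional irreps have character r^k -> 2*cos(2*pi*j*k/8), reflections -> 0.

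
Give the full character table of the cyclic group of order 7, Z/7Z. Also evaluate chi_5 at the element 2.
Character table of Z/7Z (irreps indexed chi_0,...,chi_6 with chi_k(m) = zeta_7^(k*m), zeta_7 = exp(2*pi*i/7)):
  irrep \ class  {0} (size 1)  {1} (size 1)    {2} (size 1)    {3} (size 1)    {4} (size 1)    {5} (size 1)    {6} (size 1)  
  chi_0          1             1               1               1               1               1               1             
  chi_1          1             exp(2*I*pi/7)   exp(4*I*pi/7)   exp(6*I*pi/7)   exp(-6*I*pi/7)  exp(-4*I*pi/7)  exp(-2*I*pi/7)
  chi_2          1             exp(4*I*pi/7)   exp(-6*I*pi/7)  exp(-2*I*pi/7)  exp(2*I*pi/7)   exp(6*I*pi/7)   exp(-4*I*pi/7)
  chi_3          1             exp(6*I*pi/7)   exp(-2*I*pi/7)  exp(4*I*pi/7)   exp(-4*I*pi/7)  exp(2*I*pi/7)   exp(-6*I*pi/7)
  chi_4          1             exp(-6*I*pi/7)  exp(2*I*pi/7)   exp(-4*I*pi/7)  exp(4*I*pi/7)   exp(-2*I*pi/7)  exp(6*I*pi/7) 
  chi_5          1             exp(-4*I*pi/7)  exp(6*I*pi/7)   exp(2*I*pi/7)   exp(-2*I*pi/7)  exp(-6*I*pi/7)  exp(4*I*pi/7) 
  chi_6          1             exp(-2*I*pi/7)  exp(-4*I*pi/7)  exp(-6*I*pi/7)  exp(6*I*pi/7)   exp(4*I*pi/7)   exp(2*I*pi/7) 

Spot check: chi_5(2) = zeta_7^(5*2) = zeta_7^10 = exp(6*I*pi/7).

Details: Z/7Z is abelian, so all 7 irreducible complex representations are 1-dimensional. They are given by chi_k(m) = zeta_7^(k*m) for k = 0,...,6. Row orthogonality: sum_m chi_k(m) conj(chi_l(m)) = 7 * [k = l].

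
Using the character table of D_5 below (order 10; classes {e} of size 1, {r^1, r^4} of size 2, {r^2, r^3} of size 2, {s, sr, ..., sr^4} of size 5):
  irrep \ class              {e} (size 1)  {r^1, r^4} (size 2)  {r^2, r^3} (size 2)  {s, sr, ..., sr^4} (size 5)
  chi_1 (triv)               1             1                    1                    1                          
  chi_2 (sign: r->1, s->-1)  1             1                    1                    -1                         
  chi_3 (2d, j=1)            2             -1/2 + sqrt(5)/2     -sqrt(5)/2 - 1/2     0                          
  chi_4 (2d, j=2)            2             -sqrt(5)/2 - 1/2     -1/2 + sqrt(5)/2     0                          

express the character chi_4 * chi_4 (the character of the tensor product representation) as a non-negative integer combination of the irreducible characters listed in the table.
chi_4 tensor chi_4 = chi_1 + chi_2 + chi_3 (all other irreducibles have multiplicity 0).

Reasoning: The character of a tensor product is the pointwise product (chi_4 * chi_4)(C) = chi_4(C) * chi_4(C):
  {e}: (2)*(2), {r^1, r^4}: (-sqrt(5)/2 - 1/2)*(-sqrt(5)/2 - 1/2), {r^2, r^3}: (-1/2 + sqrt(5)/2)*(-1/2 + sqrt(5)/2), {s, sr, ..., sr^4}: (0)*(0)
so (chi_4 * chi_4) takes values
  {e} -> 4, {r^1, r^4} -> sqrt(5)/2 + 3/2, {r^2, r^3} -> 3/2 - sqrt(5)/2, {s, sr, ..., sr^4} -> 0.
Now take the inner product of this character with each irreducible chi from the table, <chi_4*chi_4, chi> = (1/10) sum_C |C| (chi_4*chi_4)(C) conj(chi(C)):
  <chi_4*chi_4, chi_1> = (1/10)[1*(4)*conj(1) + 2*(sqrt(5)/2 + 3/2)*conj(1) + 2*(3/2 - sqrt(5)/2)*conj(1) + 5*(0)*conj(1)]
      = (1/10)[(4) + (sqrt(5) + 3) + (3 - sqrt(5)) + (0)] = 10/10 = 1
  <chi_4*chi_4, chi_2> = (1/10)[1*(4)*conj(1) + 2*(sqrt(5)/2 + 3/2)*conj(1) + 2*(3/2 - sqrt(5)/2)*conj(1) + 5*(0)*conj(-1)]
      = (1/10)[(4) + (sqrt(5) + 3) + (3 - sqrt(5)) + (0)] = 10/10 = 1
  <chi_4*chi_4, chi_3> = (1/10)[1*(4)*conj(2) + 2*(sqrt(5)/2 + 3/2)*conj(-1/2 + sqrt(5)/2) + 2*(3/2 - sqrt(5)/2)*conj(-sqrt(5)/2 - 1/2) + 5*(0)*conj(0)]
      = (1/10)[(8) + (1 + sqrt(5)) + (1 - sqrt(5)) + (0)] = 10/10 = 1
  <chi_4*chi_4, chi_4> = (1/10)[1*(4)*conj(2) + 2*(sqrt(5)/2 + 3/2)*conj(-sqrt(5)/2 - 1/2) + 2*(3/2 - sqrt(5)/2)*conj(-1/2 + sqrt(5)/2) + 5*(0)*conj(0)]
      = (1/10)[(8) + (-2*sqrt(5) - 4) + (-4 + 2*sqrt(5)) + (0)] = 0/10 = 0
Hence the multiplicities are chi_1: 1, chi_2: 1, chi_3: 1. Dimension check: dim(chi_4)*dim(chi_4) = 2*2 = 4 and sum (mult * dim) = 1*1 + 1*1 + 1*2 = 4.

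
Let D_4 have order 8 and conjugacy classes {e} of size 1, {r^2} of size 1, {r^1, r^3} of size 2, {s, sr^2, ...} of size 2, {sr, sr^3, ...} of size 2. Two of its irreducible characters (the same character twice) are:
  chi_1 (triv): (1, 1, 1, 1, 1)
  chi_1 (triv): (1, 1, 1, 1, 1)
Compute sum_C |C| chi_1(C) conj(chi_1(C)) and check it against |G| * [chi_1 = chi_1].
Sum = 8 = |G| = 8; so <chi_1, chi_1> = 1 (norm-1 confirms irreducibility).

Working: Compute term by term over conjugacy classes (|C| * chi_1(C) * conj(chi_1(C))):
  1*(1)*conj(1) + 1*(1)*conj(1) + 2*(1)*conj(1) + 2*(1)*conj(1) + 2*(1)*conj(1)
  = (1) + (1) + (2) + (2) + (2)
  = 8.
Dividing by |G| = 8 gives 8/8 = 1, matching the row-orthogonality relation <chi_1, chi_1> = [chi_1 = chi_1].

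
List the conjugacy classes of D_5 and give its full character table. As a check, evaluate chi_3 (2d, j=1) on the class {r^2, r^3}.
Conjugacy classes: {e} of size 1, {r^1, r^4} of size 2, {r^2, r^3} of size 2, {s, sr, ..., sr^4} of size 5.
Character table:
  irrep \ class              {e} (size 1)  {r^1, r^4} (size 2)  {r^2, r^3} (size 2)  {s, sr, ..., sr^4} (size 5)
  chi_1 (triv)               1             1                    1                    1                          
  chi_2 (sign: r->1, s->-1)  1             1                    1                    -1                         
  chi_3 (2d, j=1)            2             -1/2 + sqrt(5)/2     -sqrt(5)/2 - 1/2     0                          
  chi_4 (2d, j=2)            2             -sqrt(5)/2 - 1/2     -1/2 + sqrt(5)/2     0                          

Spot check: chi_3 (2d, j=1) on {r^2, r^3} = -sqrt(5)/2 - 1/2.

Justification: D_5 has order 2*5 = 10 with 4 conjugacy classes, hence 4 irreducibles. Sum of squared dims 1 + 1 + 4 + 4 = 10 = |G|. Linear characters come from the abelianisation; the 2-dimensional irreps have character r^k -> 2*cos(2*pi*j*k/5), reflections -> 0.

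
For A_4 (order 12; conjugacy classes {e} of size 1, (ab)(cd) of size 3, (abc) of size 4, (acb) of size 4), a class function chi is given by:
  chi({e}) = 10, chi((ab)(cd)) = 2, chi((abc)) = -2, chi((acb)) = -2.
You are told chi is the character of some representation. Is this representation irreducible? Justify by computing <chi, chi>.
Not irreducible (reducible): <chi, chi> = 12 > 1.

Working: <chi, chi> = (1/|G|) sum_C |C| * |chi(C)|^2 = (1/12)[1*|10|^2 + 3*|2|^2 + 4*|-2|^2 + 4*|-2|^2]
  = (1/12)[(100) + (12) + (16) + (16)] = 144/12 = 12.
(Exp terms are combined using exp(i*s)*conj(exp(i*t)) = exp(i*(s-t)), and sums of them are collapsed using the identity that for every m > 1 the m distinct m-th roots of unity sum to 0, e.g. 1 + exp(2*I*pi/3) + exp(-2*I*pi/3) = 0.)
A character is irreducible iff <chi, chi> = 1, so this representation is reducible.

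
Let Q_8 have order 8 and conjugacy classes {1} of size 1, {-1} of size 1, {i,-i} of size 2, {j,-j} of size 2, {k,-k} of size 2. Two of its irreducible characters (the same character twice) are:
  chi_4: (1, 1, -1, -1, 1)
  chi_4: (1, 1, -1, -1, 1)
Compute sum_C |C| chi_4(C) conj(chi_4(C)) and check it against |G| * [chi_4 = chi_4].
Sum = 8 = |G| = 8; so <chi_4, chi_4> = 1 (norm-1 confirms irreducibility).

Argument: Compute term by term over conjugacy classes (|C| * chi_4(C) * conj(chi_4(C))):
  1*(1)*conj(1) + 1*(1)*conj(1) + 2*(-1)*conj(-1) + 2*(-1)*conj(-1) + 2*(1)*conj(1)
  = (1) + (1) + (2) + (2) + (2)
  = 8.
Dividing by |G| = 8 gives 8/8 = 1, matching the row-orthogonality relation <chi_4, chi_4> = [chi_4 = chi_4].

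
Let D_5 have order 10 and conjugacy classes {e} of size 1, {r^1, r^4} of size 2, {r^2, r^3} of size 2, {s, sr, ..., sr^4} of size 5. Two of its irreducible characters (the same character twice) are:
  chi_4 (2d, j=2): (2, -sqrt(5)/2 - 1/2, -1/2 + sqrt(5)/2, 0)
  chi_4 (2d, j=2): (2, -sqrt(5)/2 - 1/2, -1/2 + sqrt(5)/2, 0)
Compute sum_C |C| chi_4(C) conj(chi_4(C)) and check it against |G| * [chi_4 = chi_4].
Sum = 10 = |G| = 10; so <chi_4, chi_4> = 1 (norm-1 confirms irreducibility).

Why: Compute term by term over conjugacy classes (|C| * chi_4(C) * conj(chi_4(C))):
  1*(2)*conj(2) + 2*(-sqrt(5)/2 - 1/2)*conj(-sqrt(5)/2 - 1/2) + 2*(-1/2 + sqrt(5)/2)*conj(-1/2 + sqrt(5)/2) + 5*(0)*conj(0)
  = (4) + (sqrt(5) + 3) + (3 - sqrt(5)) + (0)
  = 10.
Dividing by |G| = 10 gives 10/10 = 1, matching the row-orthogonality relation <chi_4, chi_4> = [chi_4 = chi_4].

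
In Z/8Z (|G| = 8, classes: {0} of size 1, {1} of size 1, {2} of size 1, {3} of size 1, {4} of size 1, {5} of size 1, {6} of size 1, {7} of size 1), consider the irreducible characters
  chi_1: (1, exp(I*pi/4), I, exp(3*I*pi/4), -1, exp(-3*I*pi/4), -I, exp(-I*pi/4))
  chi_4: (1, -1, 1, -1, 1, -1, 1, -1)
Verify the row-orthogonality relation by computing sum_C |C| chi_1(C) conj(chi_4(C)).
Sum = 0; so <chi_1, chi_4> = 0 (distinct irreducibles are orthogonal).

Justification: Compute term by term over conjugacy classes (|C| * chi_1(C) * conj(chi_4(C))):
  1*(1)*conj(1) + 1*(exp(I*pi/4))*conj(-1) + 1*(I)*conj(1) + 1*(exp(3*I*pi/4))*conj(-1) + 1*(-1)*conj(1) + 1*(exp(-3*I*pi/4))*conj(-1) + 1*(-I)*conj(1) + 1*(exp(-I*pi/4))*conj(-1)
  = (1) + (-exp(I*pi/4)) + (I) + (-exp(3*I*pi/4)) + (-1) + (-exp(-3*I*pi/4)) + (-I) + (-exp(-I*pi/4))
  = 0.
(Exp terms are combined using exp(i*s)*conj(exp(i*t)) = exp(i*(s-t)), and sums of them are collapsed using the identity that for every m > 1 the m distinct m-th roots of unity sum to 0, e.g. 1 + exp(2*I*pi/3) + exp(-2*I*pi/3) = 0.)
Dividing by |G| = 8 gives 0/8 = 0, matching the row-orthogonality relation <chi_1, chi_4> = [chi_1 = chi_4].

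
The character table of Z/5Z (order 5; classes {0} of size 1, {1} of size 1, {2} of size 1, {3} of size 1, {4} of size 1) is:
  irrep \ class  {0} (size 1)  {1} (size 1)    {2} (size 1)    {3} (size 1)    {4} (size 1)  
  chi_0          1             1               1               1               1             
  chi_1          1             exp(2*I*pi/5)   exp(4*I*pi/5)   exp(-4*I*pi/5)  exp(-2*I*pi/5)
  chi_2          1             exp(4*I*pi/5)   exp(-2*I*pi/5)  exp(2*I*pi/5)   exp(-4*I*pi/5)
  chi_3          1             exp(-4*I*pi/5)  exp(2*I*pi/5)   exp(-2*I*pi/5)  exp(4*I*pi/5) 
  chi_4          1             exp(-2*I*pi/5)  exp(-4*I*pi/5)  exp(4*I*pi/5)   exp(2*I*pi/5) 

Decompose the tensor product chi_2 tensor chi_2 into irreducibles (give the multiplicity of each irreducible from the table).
chi_2 tensor chi_2 = chi_4 (all other irreducibles have multiplicity 0).

Working: The character of a tensor product is the pointwise product (chi_2 * chi_2)(C) = chi_2(C) * chi_2(C):
  {0}: (1)*(1), {1}: (exp(4*I*pi/5))*(exp(4*I*pi/5)), {2}: (exp(-2*I*pi/5))*(exp(-2*I*pi/5)), {3}: (exp(2*I*pi/5))*(exp(2*I*pi/5)), {4}: (exp(-4*I*pi/5))*(exp(-4*I*pi/5))
so (chi_2 * chi_2) takes values
  {0} -> 1, {1} -> exp(-2*I*pi/5), {2} -> exp(-4*I*pi/5), {3} -> exp(4*I*pi/5), {4} -> exp(2*I*pi/5).
Now take the inner product of this character with each irreducible chi from the table, <chi_2*chi_2, chi> = (1/5) sum_C |C| (chi_2*chi_2)(C) conj(chi(C)):
  <chi_2*chi_2, chi_0> = (1/5)[1*(1)*conj(1) + 1*(exp(-2*I*pi/5))*conj(1) + 1*(exp(-4*I*pi/5))*conj(1) + 1*(exp(4*I*pi/5))*conj(1) + 1*(exp(2*I*pi/5))*conj(1)]
      = (1/5)[(1) + (exp(-2*I*pi/5)) + (exp(-4*I*pi/5)) + (exp(4*I*pi/5)) + (exp(2*I*pi/5))] = 0/5 = 0
  <chi_2*chi_2, chi_1> = (1/5)[1*(1)*conj(1) + 1*(exp(-2*I*pi/5))*conj(exp(2*I*pi/5)) + 1*(exp(-4*I*pi/5))*conj(exp(4*I*pi/5)) + 1*(exp(4*I*pi/5))*conj(exp(-4*I*pi/5)) + 1*(exp(2*I*pi/5))*conj(exp(-2*I*pi/5))]
      = (1/5)[(1) + (exp(-4*I*pi/5)) + (exp(2*I*pi/5)) + (exp(-2*I*pi/5)) + (exp(4*I*pi/5))] = 0/5 = 0
  <chi_2*chi_2, chi_2> = (1/5)[1*(1)*conj(1) + 1*(exp(-2*I*pi/5))*conj(exp(4*I*pi/5)) + 1*(exp(-4*I*pi/5))*conj(exp(-2*I*pi/5)) + 1*(exp(4*I*pi/5))*conj(exp(2*I*pi/5)) + 1*(exp(2*I*pi/5))*conj(exp(-4*I*pi/5))]
      = (1/5)[(1) + (exp(4*I*pi/5)) + (exp(-2*I*pi/5)) + (exp(2*I*pi/5)) + (exp(-4*I*pi/5))] = 0/5 = 0
  <chi_2*chi_2, chi_3> = (1/5)[1*(1)*conj(1) + 1*(exp(-2*I*pi/5))*conj(exp(-4*I*pi/5)) + 1*(exp(-4*I*pi/5))*conj(exp(2*I*pi/5)) + 1*(exp(4*I*pi/5))*conj(exp(-2*I*pi/5)) + 1*(exp(2*I*pi/5))*conj(exp(4*I*pi/5))]
      = (1/5)[(1) + (exp(2*I*pi/5)) + (exp(4*I*pi/5)) + (exp(-4*I*pi/5)) + (exp(-2*I*pi/5))] = 0/5 = 0
  <chi_2*chi_2, chi_4> = (1/5)[1*(1)*conj(1) + 1*(exp(-2*I*pi/5))*conj(exp(-2*I*pi/5)) + 1*(exp(-4*I*pi/5))*conj(exp(-4*I*pi/5)) + 1*(exp(4*I*pi/5))*conj(exp(4*I*pi/5)) + 1*(exp(2*I*pi/5))*conj(exp(2*I*pi/5))]
      = (1/5)[(1) + (1) + (1) + (1) + (1)] = 5/5 = 1
(Exp terms are combined using exp(i*s)*conj(exp(i*t)) = exp(i*(s-t)), and sums of them are collapsed using the identity that for every m > 1 the m distinct m-th roots of unity sum to 0, e.g. 1 + exp(2*I*pi/3) + exp(-2*I*pi/3) = 0.)
Hence the multiplicities are chi_4: 1. Dimension check: dim(chi_2)*dim(chi_2) = 1*1 = 1 and sum (mult * dim) = 1*1 = 1.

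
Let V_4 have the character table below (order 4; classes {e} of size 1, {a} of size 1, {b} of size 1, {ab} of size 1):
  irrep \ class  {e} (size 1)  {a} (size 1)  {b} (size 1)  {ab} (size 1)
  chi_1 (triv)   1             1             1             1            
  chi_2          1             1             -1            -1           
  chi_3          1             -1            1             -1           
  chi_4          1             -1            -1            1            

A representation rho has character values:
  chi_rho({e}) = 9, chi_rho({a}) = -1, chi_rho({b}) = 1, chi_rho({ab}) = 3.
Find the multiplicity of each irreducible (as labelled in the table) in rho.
Multiplicities: chi_1: 3, chi_2: 1, chi_3: 2, chi_4: 3.

Working: Use <chi_rho, chi> = (1/|G|) sum_C |C| * chi_rho(C) * conj(chi(C)) with |G| = 4 for each irreducible chi in the table:
  <chi_rho, chi_1> = (1/4)[1*(9)*conj(1) + 1*(-1)*conj(1) + 1*(1)*conj(1) + 1*(3)*conj(1)]
      = (1/4)[(9) + (-1) + (1) + (3)] = 12/4 = 3
  <chi_rho, chi_2> = (1/4)[1*(9)*conj(1) + 1*(-1)*conj(1) + 1*(1)*conj(-1) + 1*(3)*conj(-1)]
      = (1/4)[(9) + (-1) + (-1) + (-3)] = 4/4 = 1
  <chi_rho, chi_3> = (1/4)[1*(9)*conj(1) + 1*(-1)*conj(-1) + 1*(1)*conj(1) + 1*(3)*conj(-1)]
      = (1/4)[(9) + (1) + (1) + (-3)] = 8/4 = 2
  <chi_rho, chi_4> = (1/4)[1*(9)*conj(1) + 1*(-1)*conj(-1) + 1*(1)*conj(-1) + 1*(3)*conj(1)]
      = (1/4)[(9) + (1) + (-1) + (3)] = 12/4 = 3
Dimension check: dim(rho) = sum (mult * dim) = 3*1 + 1*1 + 2*1 + 3*1 = 9 = chi_rho(e) = 9.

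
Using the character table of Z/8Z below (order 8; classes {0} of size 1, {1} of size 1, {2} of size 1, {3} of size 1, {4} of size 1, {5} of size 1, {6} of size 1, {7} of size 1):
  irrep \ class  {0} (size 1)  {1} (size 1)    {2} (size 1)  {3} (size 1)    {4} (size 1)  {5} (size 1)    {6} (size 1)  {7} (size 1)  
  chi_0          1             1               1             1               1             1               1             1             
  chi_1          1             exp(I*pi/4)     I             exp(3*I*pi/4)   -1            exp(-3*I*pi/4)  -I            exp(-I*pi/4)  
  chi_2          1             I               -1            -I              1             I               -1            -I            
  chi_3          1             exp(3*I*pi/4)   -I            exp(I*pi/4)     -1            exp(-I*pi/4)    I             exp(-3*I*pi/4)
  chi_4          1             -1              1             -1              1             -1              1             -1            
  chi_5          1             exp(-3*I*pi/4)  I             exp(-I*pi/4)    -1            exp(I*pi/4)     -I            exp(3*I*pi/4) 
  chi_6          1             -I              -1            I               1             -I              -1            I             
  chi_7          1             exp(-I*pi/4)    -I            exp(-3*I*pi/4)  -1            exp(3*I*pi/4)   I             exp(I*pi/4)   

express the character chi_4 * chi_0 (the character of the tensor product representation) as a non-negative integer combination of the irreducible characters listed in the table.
chi_4 tensor chi_0 = chi_4 (all other irreducibles have multiplicity 0).

Explanation: The character of a tensor product is the pointwise product (chi_4 * chi_0)(C) = chi_4(C) * chi_0(C):
  {0}: (1)*(1), {1}: (-1)*(1), {2}: (1)*(1), {3}: (-1)*(1), {4}: (1)*(1), {5}: (-1)*(1), {6}: (1)*(1), {7}: (-1)*(1)
so (chi_4 * chi_0) takes values
  {0} -> 1, {1} -> -1, {2} -> 1, {3} -> -1, {4} -> 1, {5} -> -1, {6} -> 1, {7} -> -1.
Now take the inner product of this character with each irreducible chi from the table, <chi_4*chi_0, chi> = (1/8) sum_C |C| (chi_4*chi_0)(C) conj(chi(C)):
  <chi_4*chi_0, chi_0> = (1/8)[1*(1)*conj(1) + 1*(-1)*conj(1) + 1*(1)*conj(1) + 1*(-1)*conj(1) + 1*(1)*conj(1) + 1*(-1)*conj(1) + 1*(1)*conj(1) + 1*(-1)*conj(1)]
      = (1/8)[(1) + (-1) + (1) + (-1) + (1) + (-1) + (1) + (-1)] = 0/8 = 0
  <chi_4*chi_0, chi_1> = (1/8)[1*(1)*conj(1) + 1*(-1)*conj(exp(I*pi/4)) + 1*(1)*conj(I) + 1*(-1)*conj(exp(3*I*pi/4)) + 1*(1)*conj(-1) + 1*(-1)*conj(exp(-3*I*pi/4)) + 1*(1)*conj(-I) + 1*(-1)*conj(exp(-I*pi/4))]
      = (1/8)[(1) + (-exp(-I*pi/4)) + (-I) + (-exp(-3*I*pi/4)) + (-1) + (-exp(3*I*pi/4)) + (I) + (-exp(I*pi/4))] = 0/8 = 0
  <chi_4*chi_0, chi_2> = (1/8)[1*(1)*conj(1) + 1*(-1)*conj(I) + 1*(1)*conj(-1) + 1*(-1)*conj(-I) + 1*(1)*conj(1) + 1*(-1)*conj(I) + 1*(1)*conj(-1) + 1*(-1)*conj(-I)]
      = (1/8)[(1) + (I) + (-1) + (-I) + (1) + (I) + (-1) + (-I)] = 0/8 = 0
  <chi_4*chi_0, chi_3> = (1/8)[1*(1)*conj(1) + 1*(-1)*conj(exp(3*I*pi/4)) + 1*(1)*conj(-I) + 1*(-1)*conj(exp(I*pi/4)) + 1*(1)*conj(-1) + 1*(-1)*conj(exp(-I*pi/4)) + 1*(1)*conj(I) + 1*(-1)*conj(exp(-3*I*pi/4))]
      = (1/8)[(1) + (-exp(-3*I*pi/4)) + (I) + (-exp(-I*pi/4)) + (-1) + (-exp(I*pi/4)) + (-I) + (-exp(3*I*pi/4))] = 0/8 = 0
  <chi_4*chi_0, chi_4> = (1/8)[1*(1)*conj(1) + 1*(-1)*conj(-1) + 1*(1)*conj(1) + 1*(-1)*conj(-1) + 1*(1)*conj(1) + 1*(-1)*conj(-1) + 1*(1)*conj(1) + 1*(-1)*conj(-1)]
      = (1/8)[(1) + (1) + (1) + (1) + (1) + (1) + (1) + (1)] = 8/8 = 1
  <chi_4*chi_0, chi_5> = (1/8)[1*(1)*conj(1) + 1*(-1)*conj(exp(-3*I*pi/4)) + 1*(1)*conj(I) + 1*(-1)*conj(exp(-I*pi/4)) + 1*(1)*conj(-1) + 1*(-1)*conj(exp(I*pi/4)) + 1*(1)*conj(-I) + 1*(-1)*conj(exp(3*I*pi/4))]
      = (1/8)[(1) + (-exp(3*I*pi/4)) + (-I) + (-exp(I*pi/4)) + (-1) + (-exp(-I*pi/4)) + (I) + (-exp(-3*I*pi/4))] = 0/8 = 0
  <chi_4*chi_0, chi_6> = (1/8)[1*(1)*conj(1) + 1*(-1)*conj(-I) + 1*(1)*conj(-1) + 1*(-1)*conj(I) + 1*(1)*conj(1) + 1*(-1)*conj(-I) + 1*(1)*conj(-1) + 1*(-1)*conj(I)]
      = (1/8)[(1) + (-I) + (-1) + (I) + (1) + (-I) + (-1) + (I)] = 0/8 = 0
  <chi_4*chi_0, chi_7> = (1/8)[1*(1)*conj(1) + 1*(-1)*conj(exp(-I*pi/4)) + 1*(1)*conj(-I) + 1*(-1)*conj(exp(-3*I*pi/4)) + 1*(1)*conj(-1) + 1*(-1)*conj(exp(3*I*pi/4)) + 1*(1)*conj(I) + 1*(-1)*conj(exp(I*pi/4))]
      = (1/8)[(1) + (-exp(I*pi/4)) + (I) + (-exp(3*I*pi/4)) + (-1) + (-exp(-3*I*pi/4)) + (-I) + (-exp(-I*pi/4))] = 0/8 = 0
(Exp terms are combined using exp(i*s)*conj(exp(i*t)) = exp(i*(s-t)), and sums of them are collapsed using the identity that for every m > 1 the m distinct m-th roots of unity sum to 0, e.g. 1 + exp(2*I*pi/3) + exp(-2*I*pi/3) = 0.)
Hence the multiplicities are chi_4: 1. Dimension check: dim(chi_4)*dim(chi_0) = 1*1 = 1 and sum (mult * dim) = 1*1 = 1.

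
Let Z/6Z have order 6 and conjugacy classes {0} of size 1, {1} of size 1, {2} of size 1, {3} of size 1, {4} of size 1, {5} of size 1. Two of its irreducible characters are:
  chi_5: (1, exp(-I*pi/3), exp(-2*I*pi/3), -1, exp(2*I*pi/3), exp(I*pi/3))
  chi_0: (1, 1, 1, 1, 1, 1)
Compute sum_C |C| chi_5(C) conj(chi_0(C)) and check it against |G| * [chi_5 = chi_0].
Sum = 0; so <chi_5, chi_0> = 0 (distinct irreducibles are orthogonal).

Justification: Compute term by term over conjugacy classes (|C| * chi_5(C) * conj(chi_0(C))):
  1*(1)*conj(1) + 1*(exp(-I*pi/3))*conj(1) + 1*(exp(-2*I*pi/3))*conj(1) + 1*(-1)*conj(1) + 1*(exp(2*I*pi/3))*conj(1) + 1*(exp(I*pi/3))*conj(1)
  = (1) + (exp(-I*pi/3)) + (exp(-2*I*pi/3)) + (-1) + (exp(2*I*pi/3)) + (exp(I*pi/3))
  = 0.
(Exp terms are combined using exp(i*s)*conj(exp(i*t)) = exp(i*(s-t)), and sums of them are collapsed using the identity that for every m > 1 the m distinct m-th roots of unity sum to 0, e.g. 1 + exp(2*I*pi/3) + exp(-2*I*pi/3) = 0.)
Dividing by |G| = 6 gives 0/6 = 0, matching the row-orthogonality relation <chi_5, chi_0> = [chi_5 = chi_0].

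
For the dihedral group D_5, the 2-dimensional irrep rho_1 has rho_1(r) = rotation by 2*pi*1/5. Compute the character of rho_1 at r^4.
chi_{rho_1}(r^4) = 2*cos(2*pi*1*4/5) = -1/2 + sqrt(5)/2

Argument: rho_1(r^4) is rotation by angle 2*pi*1*4/5, whose trace is 2*cos(2*pi*1*4/5) = -1/2 + sqrt(5)/2.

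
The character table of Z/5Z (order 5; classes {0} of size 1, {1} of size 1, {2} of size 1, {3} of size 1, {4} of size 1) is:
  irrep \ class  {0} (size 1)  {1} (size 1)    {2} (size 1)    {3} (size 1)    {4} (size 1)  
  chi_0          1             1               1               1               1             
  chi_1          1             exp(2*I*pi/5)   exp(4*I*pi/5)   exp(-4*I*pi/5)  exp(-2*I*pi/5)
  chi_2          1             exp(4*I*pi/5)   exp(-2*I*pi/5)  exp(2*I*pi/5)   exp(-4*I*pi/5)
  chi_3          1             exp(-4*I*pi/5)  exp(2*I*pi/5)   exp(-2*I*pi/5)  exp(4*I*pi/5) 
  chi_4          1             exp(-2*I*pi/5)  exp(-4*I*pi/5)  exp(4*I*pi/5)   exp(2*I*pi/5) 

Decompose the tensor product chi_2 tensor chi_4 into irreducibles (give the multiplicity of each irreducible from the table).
chi_2 tensor chi_4 = chi_1 (all other irreducibles have multiplicity 0).

Solution. The character of a tensor product is the pointwise product (chi_2 * chi_4)(C) = chi_2(C) * chi_4(C):
  {0}: (1)*(1), {1}: (exp(4*I*pi/5))*(exp(-2*I*pi/5)), {2}: (exp(-2*I*pi/5))*(exp(-4*I*pi/5)), {3}: (exp(2*I*pi/5))*(exp(4*I*pi/5)), {4}: (exp(-4*I*pi/5))*(exp(2*I*pi/5))
so (chi_2 * chi_4) takes values
  {0} -> 1, {1} -> exp(2*I*pi/5), {2} -> exp(4*I*pi/5), {3} -> exp(-4*I*pi/5), {4} -> exp(-2*I*pi/5).
Now take the inner product of this character with each irreducible chi from the table, <chi_2*chi_4, chi> = (1/5) sum_C |C| (chi_2*chi_4)(C) conj(chi(C)):
  <chi_2*chi_4, chi_0> = (1/5)[1*(1)*conj(1) + 1*(exp(2*I*pi/5))*conj(1) + 1*(exp(4*I*pi/5))*conj(1) + 1*(exp(-4*I*pi/5))*conj(1) + 1*(exp(-2*I*pi/5))*conj(1)]
      = (1/5)[(1) + (exp(2*I*pi/5)) + (exp(4*I*pi/5)) + (exp(-4*I*pi/5)) + (exp(-2*I*pi/5))] = 0/5 = 0
  <chi_2*chi_4, chi_1> = (1/5)[1*(1)*conj(1) + 1*(exp(2*I*pi/5))*conj(exp(2*I*pi/5)) + 1*(exp(4*I*pi/5))*conj(exp(4*I*pi/5)) + 1*(exp(-4*I*pi/5))*conj(exp(-4*I*pi/5)) + 1*(exp(-2*I*pi/5))*conj(exp(-2*I*pi/5))]
      = (1/5)[(1) + (1) + (1) + (1) + (1)] = 5/5 = 1
  <chi_2*chi_4, chi_2> = (1/5)[1*(1)*conj(1) + 1*(exp(2*I*pi/5))*conj(exp(4*I*pi/5)) + 1*(exp(4*I*pi/5))*conj(exp(-2*I*pi/5)) + 1*(exp(-4*I*pi/5))*conj(exp(2*I*pi/5)) + 1*(exp(-2*I*pi/5))*conj(exp(-4*I*pi/5))]
      = (1/5)[(1) + (exp(-2*I*pi/5)) + (exp(-4*I*pi/5)) + (exp(4*I*pi/5)) + (exp(2*I*pi/5))] = 0/5 = 0
  <chi_2*chi_4, chi_3> = (1/5)[1*(1)*conj(1) + 1*(exp(2*I*pi/5))*conj(exp(-4*I*pi/5)) + 1*(exp(4*I*pi/5))*conj(exp(2*I*pi/5)) + 1*(exp(-4*I*pi/5))*conj(exp(-2*I*pi/5)) + 1*(exp(-2*I*pi/5))*conj(exp(4*I*pi/5))]
      = (1/5)[(1) + (exp(-4*I*pi/5)) + (exp(2*I*pi/5)) + (exp(-2*I*pi/5)) + (exp(4*I*pi/5))] = 0/5 = 0
  <chi_2*chi_4, chi_4> = (1/5)[1*(1)*conj(1) + 1*(exp(2*I*pi/5))*conj(exp(-2*I*pi/5)) + 1*(exp(4*I*pi/5))*conj(exp(-4*I*pi/5)) + 1*(exp(-4*I*pi/5))*conj(exp(4*I*pi/5)) + 1*(exp(-2*I*pi/5))*conj(exp(2*I*pi/5))]
      = (1/5)[(1) + (exp(4*I*pi/5)) + (exp(-2*I*pi/5)) + (exp(2*I*pi/5)) + (exp(-4*I*pi/5))] = 0/5 = 0
(Exp terms are combined using exp(i*s)*conj(exp(i*t)) = exp(i*(s-t)), and sums of them are collapsed using the identity that for every m > 1 the m distinct m-th roots of unity sum to 0, e.g. 1 + exp(2*I*pi/3) + exp(-2*I*pi/3) = 0.)
Hence the multiplicities are chi_1: 1. Dimension check: dim(chi_2)*dim(chi_4) = 1*1 = 1 and sum (mult * dim) = 1*1 = 1.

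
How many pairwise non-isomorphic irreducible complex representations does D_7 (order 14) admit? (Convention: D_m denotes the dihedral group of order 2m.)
5

Derivation: The number of irreducible complex representations of a finite group equals its number of conjugacy classes. D_7 has 5 conjugacy classes ((n+3)/2 for n odd), so D_7 (order 14) has exactly 5 irreducible complex representations.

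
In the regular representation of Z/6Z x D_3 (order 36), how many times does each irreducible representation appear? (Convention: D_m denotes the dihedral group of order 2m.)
Each irreducible V_i of dimension d_i appears with multiplicity d_i, i.e. rho_reg = (direct sum over all irreducibles V_i) d_i V_i. The irreducible dimensions for Z/6Z x D_3 are 1, 1, 1, 1, 1, 1, 1, 1, 1, 1, 1, 1, 2, 2, 2, 2, 2, 2: 12 irreducibles of dimension 1, each with multiplicity 1; 6 irreducibles of dimension 2, each with multiplicity 2. Total dimension 12*1*1 + 6*2*2 = 36 = |G|.

Proof sketch: General theorem: in the regular representation of a finite group G, each irreducible appears with multiplicity equal to its dimension. Check: dim(rho_reg) = sum d_i^2 = 1 + 1 + 1 + 1 + 1 + 1 + 1 + 1 + 1 + 1 + 1 + 1 + 4 + 4 + 4 + 4 + 4 + 4 = 36 = |G|.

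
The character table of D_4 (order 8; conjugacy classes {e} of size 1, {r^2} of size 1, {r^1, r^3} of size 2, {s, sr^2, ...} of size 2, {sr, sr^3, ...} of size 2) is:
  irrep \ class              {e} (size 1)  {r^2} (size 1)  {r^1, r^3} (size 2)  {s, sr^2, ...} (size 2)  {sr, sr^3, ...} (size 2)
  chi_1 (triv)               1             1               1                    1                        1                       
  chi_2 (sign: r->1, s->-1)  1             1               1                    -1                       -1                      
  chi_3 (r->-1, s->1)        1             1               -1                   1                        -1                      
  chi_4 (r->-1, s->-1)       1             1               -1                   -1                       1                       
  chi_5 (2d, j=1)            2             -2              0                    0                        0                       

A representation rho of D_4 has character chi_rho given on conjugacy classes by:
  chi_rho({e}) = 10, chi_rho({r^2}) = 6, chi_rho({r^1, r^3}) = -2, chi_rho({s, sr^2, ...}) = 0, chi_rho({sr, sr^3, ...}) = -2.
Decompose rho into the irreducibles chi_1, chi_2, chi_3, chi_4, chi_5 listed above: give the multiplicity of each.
Multiplicities: chi_1: 1, chi_2: 2, chi_3: 3, chi_4: 2, chi_5: 1.

Derivation: Use <chi_rho, chi> = (1/|G|) sum_C |C| * chi_rho(C) * conj(chi(C)) with |G| = 8 for each irreducible chi in the table:
  <chi_rho, chi_1> = (1/8)[1*(10)*conj(1) + 1*(6)*conj(1) + 2*(-2)*conj(1) + 2*(0)*conj(1) + 2*(-2)*conj(1)]
      = (1/8)[(10) + (6) + (-4) + (0) + (-4)] = 8/8 = 1
  <chi_rho, chi_2> = (1/8)[1*(10)*conj(1) + 1*(6)*conj(1) + 2*(-2)*conj(1) + 2*(0)*conj(-1) + 2*(-2)*conj(-1)]
      = (1/8)[(10) + (6) + (-4) + (0) + (4)] = 16/8 = 2
  <chi_rho, chi_3> = (1/8)[1*(10)*conj(1) + 1*(6)*conj(1) + 2*(-2)*conj(-1) + 2*(0)*conj(1) + 2*(-2)*conj(-1)]
      = (1/8)[(10) + (6) + (4) + (0) + (4)] = 24/8 = 3
  <chi_rho, chi_4> = (1/8)[1*(10)*conj(1) + 1*(6)*conj(1) + 2*(-2)*conj(-1) + 2*(0)*conj(-1) + 2*(-2)*conj(1)]
      = (1/8)[(10) + (6) + (4) + (0) + (-4)] = 16/8 = 2
  <chi_rho, chi_5> = (1/8)[1*(10)*conj(2) + 1*(6)*conj(-2) + 2*(-2)*conj(0) + 2*(0)*conj(0) + 2*(-2)*conj(0)]
      = (1/8)[(20) + (-12) + (0) + (0) + (0)] = 8/8 = 1
Dimension check: dim(rho) = sum (mult * dim) = 1*1 + 2*1 + 3*1 + 2*1 + 1*2 = 10 = chi_rho(e) = 10.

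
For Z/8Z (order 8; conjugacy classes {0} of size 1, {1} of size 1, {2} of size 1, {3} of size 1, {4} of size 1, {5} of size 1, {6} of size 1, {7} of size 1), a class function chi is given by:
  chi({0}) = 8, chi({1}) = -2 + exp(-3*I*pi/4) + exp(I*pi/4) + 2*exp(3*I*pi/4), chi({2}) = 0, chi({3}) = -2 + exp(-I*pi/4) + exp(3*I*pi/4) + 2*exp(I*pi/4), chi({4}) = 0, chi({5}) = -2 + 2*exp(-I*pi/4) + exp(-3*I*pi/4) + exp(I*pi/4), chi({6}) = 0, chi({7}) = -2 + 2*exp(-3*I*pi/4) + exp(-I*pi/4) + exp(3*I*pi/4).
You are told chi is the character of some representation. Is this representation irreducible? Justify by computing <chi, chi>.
Not irreducible (reducible): <chi, chi> = 12 > 1.

<chi, chi> = (1/|G|) sum_C |C| * |chi(C)|^2 = (1/8)[1*|8|^2 + 1*|-2 + exp(-3*I*pi/4) + exp(I*pi/4) + 2*exp(3*I*pi/4)|^2 + 1*|0|^2 + 1*|-2 + exp(-I*pi/4) + exp(3*I*pi/4) + 2*exp(I*pi/4)|^2 + 1*|0|^2 + 1*|-2 + 2*exp(-I*pi/4) + exp(-3*I*pi/4) + exp(I*pi/4)|^2 + 1*|0|^2 + 1*|-2 + 2*exp(-3*I*pi/4) + exp(-I*pi/4) + exp(3*I*pi/4)|^2]
  = (1/8)[(64) + (8 - 6*exp(3*I*pi/4) - 2*exp(I*pi/4) - 2*exp(-I*pi/4) - 6*exp(-3*I*pi/4)) + (0) + (8 - 6*exp(I*pi/4) - 2*exp(3*I*pi/4) - 2*exp(-3*I*pi/4) - 6*exp(-I*pi/4)) + (0) + (8 - 6*exp(I*pi/4) - 2*exp(3*I*pi/4) - 2*exp(-3*I*pi/4) - 6*exp(-I*pi/4)) + (0) + (8 - 6*exp(3*I*pi/4) - 2*exp(I*pi/4) - 2*exp(-I*pi/4) - 6*exp(-3*I*pi/4))] = 96/8 = 12.
(Exp terms are combined using exp(i*s)*conj(exp(i*t)) = exp(i*(s-t)), and sums of them are collapsed using the identity that for every m > 1 the m distinct m-th roots of unity sum to 0, e.g. 1 + exp(2*I*pi/3) + exp(-2*I*pi/3) = 0.)
A character is irreducible iff <chi, chi> = 1, so this representation is reducible.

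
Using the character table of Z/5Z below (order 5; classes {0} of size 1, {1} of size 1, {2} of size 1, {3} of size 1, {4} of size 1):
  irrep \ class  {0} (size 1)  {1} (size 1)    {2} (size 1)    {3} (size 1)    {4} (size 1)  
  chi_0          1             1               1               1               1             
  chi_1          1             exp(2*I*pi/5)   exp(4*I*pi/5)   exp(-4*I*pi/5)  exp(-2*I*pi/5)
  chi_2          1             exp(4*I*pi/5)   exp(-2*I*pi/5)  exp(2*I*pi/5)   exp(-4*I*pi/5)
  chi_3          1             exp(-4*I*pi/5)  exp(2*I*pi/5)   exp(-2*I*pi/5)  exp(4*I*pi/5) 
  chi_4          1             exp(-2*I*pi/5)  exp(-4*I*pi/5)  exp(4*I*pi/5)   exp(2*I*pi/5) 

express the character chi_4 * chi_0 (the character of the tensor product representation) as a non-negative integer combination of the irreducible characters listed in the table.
chi_4 tensor chi_0 = chi_4 (all other irreducibles have multiplicity 0).

Reasoning: The character of a tensor product is the pointwise product (chi_4 * chi_0)(C) = chi_4(C) * chi_0(C):
  {0}: (1)*(1), {1}: (exp(-2*I*pi/5))*(1), {2}: (exp(-4*I*pi/5))*(1), {3}: (exp(4*I*pi/5))*(1), {4}: (exp(2*I*pi/5))*(1)
so (chi_4 * chi_0) takes values
  {0} -> 1, {1} -> exp(-2*I*pi/5), {2} -> exp(-4*I*pi/5), {3} -> exp(4*I*pi/5), {4} -> exp(2*I*pi/5).
Now take the inner product of this character with each irreducible chi from the table, <chi_4*chi_0, chi> = (1/5) sum_C |C| (chi_4*chi_0)(C) conj(chi(C)):
  <chi_4*chi_0, chi_0> = (1/5)[1*(1)*conj(1) + 1*(exp(-2*I*pi/5))*conj(1) + 1*(exp(-4*I*pi/5))*conj(1) + 1*(exp(4*I*pi/5))*conj(1) + 1*(exp(2*I*pi/5))*conj(1)]
      = (1/5)[(1) + (exp(-2*I*pi/5)) + (exp(-4*I*pi/5)) + (exp(4*I*pi/5)) + (exp(2*I*pi/5))] = 0/5 = 0
  <chi_4*chi_0, chi_1> = (1/5)[1*(1)*conj(1) + 1*(exp(-2*I*pi/5))*conj(exp(2*I*pi/5)) + 1*(exp(-4*I*pi/5))*conj(exp(4*I*pi/5)) + 1*(exp(4*I*pi/5))*conj(exp(-4*I*pi/5)) + 1*(exp(2*I*pi/5))*conj(exp(-2*I*pi/5))]
      = (1/5)[(1) + (exp(-4*I*pi/5)) + (exp(2*I*pi/5)) + (exp(-2*I*pi/5)) + (exp(4*I*pi/5))] = 0/5 = 0
  <chi_4*chi_0, chi_2> = (1/5)[1*(1)*conj(1) + 1*(exp(-2*I*pi/5))*conj(exp(4*I*pi/5)) + 1*(exp(-4*I*pi/5))*conj(exp(-2*I*pi/5)) + 1*(exp(4*I*pi/5))*conj(exp(2*I*pi/5)) + 1*(exp(2*I*pi/5))*conj(exp(-4*I*pi/5))]
      = (1/5)[(1) + (exp(4*I*pi/5)) + (exp(-2*I*pi/5)) + (exp(2*I*pi/5)) + (exp(-4*I*pi/5))] = 0/5 = 0
  <chi_4*chi_0, chi_3> = (1/5)[1*(1)*conj(1) + 1*(exp(-2*I*pi/5))*conj(exp(-4*I*pi/5)) + 1*(exp(-4*I*pi/5))*conj(exp(2*I*pi/5)) + 1*(exp(4*I*pi/5))*conj(exp(-2*I*pi/5)) + 1*(exp(2*I*pi/5))*conj(exp(4*I*pi/5))]
      = (1/5)[(1) + (exp(2*I*pi/5)) + (exp(4*I*pi/5)) + (exp(-4*I*pi/5)) + (exp(-2*I*pi/5))] = 0/5 = 0
  <chi_4*chi_0, chi_4> = (1/5)[1*(1)*conj(1) + 1*(exp(-2*I*pi/5))*conj(exp(-2*I*pi/5)) + 1*(exp(-4*I*pi/5))*conj(exp(-4*I*pi/5)) + 1*(exp(4*I*pi/5))*conj(exp(4*I*pi/5)) + 1*(exp(2*I*pi/5))*conj(exp(2*I*pi/5))]
      = (1/5)[(1) + (1) + (1) + (1) + (1)] = 5/5 = 1
(Exp terms are combined using exp(i*s)*conj(exp(i*t)) = exp(i*(s-t)), and sums of them are collapsed using the identity that for every m > 1 the m distinct m-th roots of unity sum to 0, e.g. 1 + exp(2*I*pi/3) + exp(-2*I*pi/3) = 0.)
Hence the multiplicities are chi_4: 1. Dimension check: dim(chi_4)*dim(chi_0) = 1*1 = 1 and sum (mult * dim) = 1*1 = 1.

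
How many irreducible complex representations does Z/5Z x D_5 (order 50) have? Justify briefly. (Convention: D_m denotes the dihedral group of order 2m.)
20

Derivation: The number of irreducible complex representations of a finite group equals its number of conjugacy classes. For a direct product, #classes(G x H) = #classes(G) * #classes(H). Z/5Z has 5 classes (abelian), D_5 has 4 classes, so 5 * 4 = 20, so Z/5Z x D_5 (order 50) has exactly 20 irreducible complex representations.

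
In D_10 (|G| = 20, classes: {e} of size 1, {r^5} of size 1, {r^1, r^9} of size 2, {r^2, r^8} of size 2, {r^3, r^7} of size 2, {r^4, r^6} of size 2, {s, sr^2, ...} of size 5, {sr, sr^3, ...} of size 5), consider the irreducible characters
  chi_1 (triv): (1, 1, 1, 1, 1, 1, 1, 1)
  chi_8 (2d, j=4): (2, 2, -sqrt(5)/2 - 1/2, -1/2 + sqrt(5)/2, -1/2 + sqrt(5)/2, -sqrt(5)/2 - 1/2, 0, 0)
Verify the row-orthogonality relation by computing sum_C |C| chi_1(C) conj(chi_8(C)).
Sum = 0; so <chi_1, chi_8> = 0 (distinct irreducibles are orthogonal).

Argument: Compute term by term over conjugacy classes (|C| * chi_1(C) * conj(chi_8(C))):
  1*(1)*conj(2) + 1*(1)*conj(2) + 2*(1)*conj(-sqrt(5)/2 - 1/2) + 2*(1)*conj(-1/2 + sqrt(5)/2) + 2*(1)*conj(-1/2 + sqrt(5)/2) + 2*(1)*conj(-sqrt(5)/2 - 1/2) + 5*(1)*conj(0) + 5*(1)*conj(0)
  = (2) + (2) + (-sqrt(5) - 1) + (-1 + sqrt(5)) + (-1 + sqrt(5)) + (-sqrt(5) - 1) + (0) + (0)
  = 0.
Dividing by |G| = 20 gives 0/20 = 0, matching the row-orthogonality relation <chi_1, chi_8> = [chi_1 = chi_8].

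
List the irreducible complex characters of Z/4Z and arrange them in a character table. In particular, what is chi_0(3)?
Character table of Z/4Z (irreps indexed chi_0,...,chi_3 with chi_k(m) = zeta_4^(k*m), zeta_4 = exp(2*pi*i/4)):
  irrep \ class  {0} (size 1)  {1} (size 1)  {2} (size 1)  {3} (size 1)
  chi_0          1             1             1             1           
  chi_1          1             I             -1            -I          
  chi_2          1             -1            1             -1          
  chi_3          1             -I            -1            I           

Spot check: chi_0(3) = zeta_4^(0*3) = zeta_4^0 = 1.

Details: Z/4Z is abelian, so all 4 irreducible complex representations are 1-dimensional. They are given by chi_k(m) = zeta_4^(k*m) for k = 0,...,3. Row orthogonality: sum_m chi_k(m) conj(chi_l(m)) = 4 * [k = l].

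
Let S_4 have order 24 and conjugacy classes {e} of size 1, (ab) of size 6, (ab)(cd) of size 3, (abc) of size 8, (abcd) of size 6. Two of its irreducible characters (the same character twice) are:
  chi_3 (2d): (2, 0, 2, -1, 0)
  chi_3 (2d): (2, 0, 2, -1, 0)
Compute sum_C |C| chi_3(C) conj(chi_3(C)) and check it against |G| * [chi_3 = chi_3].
Sum = 24 = |G| = 24; so <chi_3, chi_3> = 1 (norm-1 confirms irreducibility).

Why: Compute term by term over conjugacy classes (|C| * chi_3(C) * conj(chi_3(C))):
  1*(2)*conj(2) + 6*(0)*conj(0) + 3*(2)*conj(2) + 8*(-1)*conj(-1) + 6*(0)*conj(0)
  = (4) + (0) + (12) + (8) + (0)
  = 24.
Dividing by |G| = 24 gives 24/24 = 1, matching the row-orthogonality relation <chi_3, chi_3> = [chi_3 = chi_3].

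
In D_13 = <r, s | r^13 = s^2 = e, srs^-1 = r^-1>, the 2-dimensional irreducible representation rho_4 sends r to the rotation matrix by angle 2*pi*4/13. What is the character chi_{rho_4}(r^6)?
chi_{rho_4}(r^6) = 2*cos(2*pi*4*6/13) = 2*cos(4*pi/13)

Explanation: rho_4(r^6) is rotation by angle 2*pi*4*6/13, whose trace is 2*cos(2*pi*4*6/13) = 2*cos(4*pi/13).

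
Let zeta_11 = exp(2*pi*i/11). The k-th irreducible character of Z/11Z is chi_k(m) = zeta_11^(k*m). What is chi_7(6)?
chi_7(6) = zeta_11^42 = exp(-4*I*pi/11)

Explanation: chi_7(6) = zeta_11^(7*6) = zeta_11^42. Since zeta_11^11 = 1, this equals zeta_11^9 = exp(2*pi*i*9/11) = exp(-4*I*pi/11).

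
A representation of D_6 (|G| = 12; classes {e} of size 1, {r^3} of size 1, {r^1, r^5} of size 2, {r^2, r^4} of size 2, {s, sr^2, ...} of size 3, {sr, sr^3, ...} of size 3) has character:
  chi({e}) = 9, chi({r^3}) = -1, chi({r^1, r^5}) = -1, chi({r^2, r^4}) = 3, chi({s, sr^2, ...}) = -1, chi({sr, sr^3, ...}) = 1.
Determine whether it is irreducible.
Not irreducible (reducible): <chi, chi> = 9 > 1.

Explanation: <chi, chi> = (1/|G|) sum_C |C| * |chi(C)|^2 = (1/12)[1*|9|^2 + 1*|-1|^2 + 2*|-1|^2 + 2*|3|^2 + 3*|-1|^2 + 3*|1|^2]
  = (1/12)[(81) + (1) + (2) + (18) + (3) + (3)] = 108/12 = 9.
A character is irreducible iff <chi, chi> = 1, so this representation is reducible.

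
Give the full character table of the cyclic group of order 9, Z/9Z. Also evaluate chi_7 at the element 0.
Character table of Z/9Z (irreps indexed chi_0,...,chi_8 with chi_k(m) = zeta_9^(k*m), zeta_9 = exp(2*pi*i/9)):
  irrep \ class  {0} (size 1)  {1} (size 1)    {2} (size 1)    {3} (size 1)    {4} (size 1)    {5} (size 1)    {6} (size 1)    {7} (size 1)    {8} (size 1)  
  chi_0          1             1               1               1               1               1               1               1               1             
  chi_1          1             exp(2*I*pi/9)   exp(4*I*pi/9)   exp(2*I*pi/3)   exp(8*I*pi/9)   exp(-8*I*pi/9)  exp(-2*I*pi/3)  exp(-4*I*pi/9)  exp(-2*I*pi/9)
  chi_2          1             exp(4*I*pi/9)   exp(8*I*pi/9)   exp(-2*I*pi/3)  exp(-2*I*pi/9)  exp(2*I*pi/9)   exp(2*I*pi/3)   exp(-8*I*pi/9)  exp(-4*I*pi/9)
  chi_3          1             exp(2*I*pi/3)   exp(-2*I*pi/3)  1               exp(2*I*pi/3)   exp(-2*I*pi/3)  1               exp(2*I*pi/3)   exp(-2*I*pi/3)
  chi_4          1             exp(8*I*pi/9)   exp(-2*I*pi/9)  exp(2*I*pi/3)   exp(-4*I*pi/9)  exp(4*I*pi/9)   exp(-2*I*pi/3)  exp(2*I*pi/9)   exp(-8*I*pi/9)
  chi_5          1             exp(-8*I*pi/9)  exp(2*I*pi/9)   exp(-2*I*pi/3)  exp(4*I*pi/9)   exp(-4*I*pi/9)  exp(2*I*pi/3)   exp(-2*I*pi/9)  exp(8*I*pi/9) 
  chi_6          1             exp(-2*I*pi/3)  exp(2*I*pi/3)   1               exp(-2*I*pi/3)  exp(2*I*pi/3)   1               exp(-2*I*pi/3)  exp(2*I*pi/3) 
  chi_7          1             exp(-4*I*pi/9)  exp(-8*I*pi/9)  exp(2*I*pi/3)   exp(2*I*pi/9)   exp(-2*I*pi/9)  exp(-2*I*pi/3)  exp(8*I*pi/9)   exp(4*I*pi/9) 
  chi_8          1             exp(-2*I*pi/9)  exp(-4*I*pi/9)  exp(-2*I*pi/3)  exp(-8*I*pi/9)  exp(8*I*pi/9)   exp(2*I*pi/3)   exp(4*I*pi/9)   exp(2*I*pi/9) 

Spot check: chi_7(0) = zeta_9^(7*0) = zeta_9^0 = 1.

Proof sketch: Z/9Z is abelian, so all 9 irreducible complex representations are 1-dimensional. They are given by chi_k(m) = zeta_9^(k*m) for k = 0,...,8. Row orthogonality: sum_m chi_k(m) conj(chi_l(m)) = 9 * [k = l].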